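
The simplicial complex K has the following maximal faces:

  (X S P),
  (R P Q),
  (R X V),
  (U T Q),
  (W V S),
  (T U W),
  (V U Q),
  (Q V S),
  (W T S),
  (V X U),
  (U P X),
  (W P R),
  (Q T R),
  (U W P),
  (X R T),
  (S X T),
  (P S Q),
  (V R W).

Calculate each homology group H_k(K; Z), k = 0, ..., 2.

H_0 = Z,  H_1 = Z^2,  H_2 = Z.

K has 9 vertices, 27 edges, 18 triangles.
rank ∂_0 = 0, rank ∂_1 = 8 ⇒ b_0 = 9 − 0 − 8 = 1; all invariant factors of ∂_1 are 1 so no torsion. So H_0 = Z.
rank ∂_1 = 8, rank ∂_2 = 17 ⇒ b_1 = 27 − 8 − 17 = 2; all invariant factors of ∂_2 are 1 so no torsion. So H_1 = Z^2.
rank ∂_2 = 17, rank ∂_3 = 0 ⇒ b_2 = 18 − 17 − 0 = 1. So H_2 = Z.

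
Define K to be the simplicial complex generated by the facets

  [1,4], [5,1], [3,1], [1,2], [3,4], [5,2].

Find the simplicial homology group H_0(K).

Take the total order 1 < 2 < 3 < 4 < 5 on the vertex set. Then K (dimension 1) consists of the simplices:

  0-simplices (5): [1], [2], [3], [4], [5]
  1-simplices (6): [1,2], [1,3], [1,4], [1,5], [2,5], [3,4]

giving chain groups C_0 ≅ Z^5, C_1 ≅ Z^6.

The boundary map ∂_1: C_1 → C_0 sends each edge [p,q] (with p < q) to q − p. For instance
  ∂[1,3] = [3] − [1].
As a 5×6 matrix over Z this has rank 4, with invariant factors (1,1,1,1).

Computing H_k = (kernel of ∂_k) / (image of ∂_{k+1}):

  H_0: rank C_0 − rank ∂_1 = 5 − 4 = 1, and the invariant factors of ∂_1 are all 1, so H_0 = Z.

H_0 = Z.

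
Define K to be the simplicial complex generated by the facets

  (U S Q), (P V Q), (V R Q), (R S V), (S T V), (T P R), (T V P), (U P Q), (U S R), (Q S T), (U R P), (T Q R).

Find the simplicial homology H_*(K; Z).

H_0 ≅ Z,  H_1 ≅ Z/2,  H_2 = 0.

We work with the vertex ordering P < Q < R < S < T < U < V. The simplices of K, each written with vertices in increasing order, are:

  0-simplices (7): P, Q, R, S, T, U, V
  1-simplices (18): PQ, PR, PT, PU, PV, QR, QS, QT, QU, QV, RS, RT, RU, RV, ST, SU, SV, TV
  2-simplices (12): PQU, PQV, PRT, PRU, PTV, QRT, QRV, QST, QSU, RSU, RSV, STV

giving chain groups C_0 ≅ Z^7, C_1 ≅ Z^18, C_2 ≅ Z^12.

Boundary ∂_1: C_1 → C_0 maps an edge to its endpoints' difference, ∂[p,q] = q − p. For instance
  ∂ST = T − S.
The resulting 7×18 matrix has rank 6, and its Smith normal form has invariant factors (1,1,1,1,1,1).

The boundary map ∂_2: C_2 → C_1 sends each 2-simplex [p,q,r] to [q,r] − [p,r] + [p,q]. For instance
  ∂STV = TV − SV + ST,
  ∂QRV = RV − QV + QR.
The resulting 18×12 matrix has rank 12, and its Smith normal form has invariant factors (1,1,1,1,1,1,1,1,1,1,1,2).

Computing H_k = (kernel of ∂_k) / (image of ∂_{k+1}):

  H_0: rank C_0 − rank ∂_1 = 7 − 6 = 1, and the invariant factors of ∂_1 are all 1, so H_0 = Z.
  H_1: rank ker ∂_1 − rank ∂_2 = (18 − 6) − 12 = 0, and ∂_2 has invariant factor 2 > 1, so H_1 = Z/2.
  H_2: rank ker ∂_2 − rank ∂_3 = (12 − 12) − 0 = 0, and there is no ∂_3, so H_2 = 0.

As a check, the Euler characteristic is 7 − 18 + 12 = 1, which agrees with 1 − 0 + 0 = 1.
(K is a triangulation of the real projective plane RP^2.)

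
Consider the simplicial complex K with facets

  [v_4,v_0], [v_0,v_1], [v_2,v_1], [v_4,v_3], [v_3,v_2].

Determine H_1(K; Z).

H_1 ≅ Z.

Fix the vertex order v_0 < v_1 < v_2 < v_3 < v_4 and write every simplex with vertices in increasing order. Then dim K = 1 and the simplices of K are:

  0-simplices (5): [v_0], [v_1], [v_2], [v_3], [v_4]
  1-simplices (5): [v_0,v_1], [v_0,v_4], [v_1,v_2], [v_2,v_3], [v_3,v_4]

giving chain groups C_0 ≅ Z^5, C_1 ≅ Z^5.

Boundary ∂_1: C_1 → C_0 maps an edge to its endpoints' difference, ∂[p,q] = q − p.
This gives a 5×5 integer matrix of rank 4; reducing to Smith normal form yields diagonal entries (1,1,1,1).

Computing H_k = (kernel of ∂_k) / (image of ∂_{k+1}):

  H_1: rank ker ∂_1 − rank ∂_2 = (5 − 4) − 0 = 1, and there is no ∂_2, so H_1 ≅ Z.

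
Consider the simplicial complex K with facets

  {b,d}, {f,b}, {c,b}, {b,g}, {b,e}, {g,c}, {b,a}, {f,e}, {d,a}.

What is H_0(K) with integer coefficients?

K has 7 vertices, 9 edges.
rank ∂_0 = 0, rank ∂_1 = 6 ⇒ b_0 = 7 − 0 − 6 = 1; all invariant factors of ∂_1 are 1 so no torsion. So H_0 ≅ Z.

H_0 ≅ Z.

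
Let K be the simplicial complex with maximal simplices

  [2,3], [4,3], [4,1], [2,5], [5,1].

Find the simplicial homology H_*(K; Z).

H_0 = Z,  H_1 = Z.

Take the total order 1 < 2 < 3 < 4 < 5 on the vertex set. Then K (dimension 1) consists of the simplices:

  0-simplices (5): [1], [2], [3], [4], [5]
  1-simplices (5): [1,4], [1,5], [2,3], [2,5], [3,4]

giving chain groups C_0 ≅ Z^5, C_1 ≅ Z^5.

The boundary map ∂_1: C_1 → C_0 sends each edge [p,q] (with p < q) to q − p. For instance
  ∂[2,5] = [5] − [2].
The 5×5 boundary matrix has rank 4 and Smith normal form diag(1,1,1,1).

From H_k ≅ ker(∂_k) / im(∂_{k+1}) we obtain:

  H_0: rank C_0 − rank ∂_1 = 5 − 4 = 1, and the invariant factors of ∂_1 are all 1, so H_0 = Z.
  H_1: rank ker ∂_1 − rank ∂_2 = (5 − 4) − 0 = 1, and there is no ∂_2, so H_1 = Z.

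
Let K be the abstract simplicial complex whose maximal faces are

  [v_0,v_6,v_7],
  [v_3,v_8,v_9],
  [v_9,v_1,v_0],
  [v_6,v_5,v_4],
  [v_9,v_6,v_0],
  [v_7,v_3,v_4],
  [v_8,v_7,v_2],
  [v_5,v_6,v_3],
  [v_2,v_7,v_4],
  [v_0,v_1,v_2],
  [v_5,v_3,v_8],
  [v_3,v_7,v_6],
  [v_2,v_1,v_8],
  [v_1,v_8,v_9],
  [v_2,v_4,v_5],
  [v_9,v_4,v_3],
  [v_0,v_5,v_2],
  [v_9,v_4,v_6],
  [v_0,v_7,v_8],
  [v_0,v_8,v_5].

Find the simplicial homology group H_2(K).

K has 10 vertices, 30 edges, 20 triangles.
rank ∂_2 = 20, rank ∂_3 = 0 ⇒ b_2 = 20 − 20 − 0 = 0. So H_2 ≅ 0.

H_2 = 0.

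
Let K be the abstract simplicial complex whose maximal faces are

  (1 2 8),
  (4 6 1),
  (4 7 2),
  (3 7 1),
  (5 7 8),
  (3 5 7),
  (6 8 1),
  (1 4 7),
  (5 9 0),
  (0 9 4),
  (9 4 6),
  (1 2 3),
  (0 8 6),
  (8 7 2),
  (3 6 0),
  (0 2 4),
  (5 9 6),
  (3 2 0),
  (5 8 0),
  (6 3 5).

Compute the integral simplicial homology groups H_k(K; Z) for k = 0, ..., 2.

H_0 = Z,  H_1 = Z × Z/2,  H_2 = 0.

K has 10 vertices, 30 edges, 20 triangles.
rank ∂_0 = 0, rank ∂_1 = 9 ⇒ b_0 = 10 − 0 − 9 = 1; all invariant factors of ∂_1 are 1 so no torsion. So H_0 ≅ Z.
rank ∂_1 = 9, rank ∂_2 = 20 ⇒ b_1 = 30 − 9 − 20 = 1; ∂_2 has invariant factor(s) [2] giving torsion. So H_1 ≅ Z × Z/2.
rank ∂_2 = 20, rank ∂_3 = 0 ⇒ b_2 = 20 − 20 − 0 = 0. So H_2 ≅ 0.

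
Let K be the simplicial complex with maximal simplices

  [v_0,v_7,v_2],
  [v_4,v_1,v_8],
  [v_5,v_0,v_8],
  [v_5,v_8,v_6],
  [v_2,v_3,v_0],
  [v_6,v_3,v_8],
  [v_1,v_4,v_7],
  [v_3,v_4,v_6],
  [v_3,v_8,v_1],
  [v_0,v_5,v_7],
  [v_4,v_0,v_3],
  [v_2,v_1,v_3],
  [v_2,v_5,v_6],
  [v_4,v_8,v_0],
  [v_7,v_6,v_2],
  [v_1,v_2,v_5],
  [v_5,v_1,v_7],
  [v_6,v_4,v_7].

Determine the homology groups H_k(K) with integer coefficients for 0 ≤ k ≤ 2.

H_0 = Z,  H_1 = Z ⊕ Z_2,  H_2 = 0.

Take the total order v_0 < v_1 < v_2 < v_3 < v_4 < v_5 < v_6 < v_7 < v_8 on the vertex set. Then K (dimension 2) consists of the simplices:

  0-simplices (9): [v_0], [v_1], [v_2], [v_3], [v_4], [v_5], [v_6], [v_7], [v_8]
  1-simplices (27): (27 of them)
  2-simplices (18): (18 of them)

so the chain groups are C_0 ≅ Z^9, C_1 ≅ Z^27, C_2 ≅ Z^18.

The boundary map ∂_1: C_1 → C_0 is given by ∂[p,q] = [q] − [p]. For instance
  ∂[v_0,v_7] = [v_7] − [v_0].
As a 9×27 matrix over Z this has rank 8, with invariant factors (1,1,1,1,1,1,1,1).

∂_2: C_2 → C_1 acts by ∂[p,q,r] = [q,r] − [p,r] + [p,q]. For instance
  ∂[v_1,v_2,v_5] = [v_2,v_5] − [v_1,v_5] + [v_1,v_2],
  ∂[v_0,v_2,v_7] = [v_2,v_7] − [v_0,v_7] + [v_0,v_2].
The resulting 27×18 matrix has rank 18, and its Smith normal form has invariant factors (1,1,1,1,1,1,1,1,1,1,1,1,1,1,1,1,1,2).

Reading off H_k = ker ∂_k / im ∂_{k+1}:

  H_0: rank C_0 − rank ∂_1 = 9 − 8 = 1, and the invariant factors of ∂_1 are all 1, so H_0 = Z.
  H_1: rank ker ∂_1 − rank ∂_2 = (27 − 8) − 18 = 1, and ∂_2 has invariant factor 2 > 1, so H_1 = Z ⊕ Z_2.
  H_2: rank ker ∂_2 − rank ∂_3 = (18 − 18) − 0 = 0, and there is no ∂_3, so H_2 = 0.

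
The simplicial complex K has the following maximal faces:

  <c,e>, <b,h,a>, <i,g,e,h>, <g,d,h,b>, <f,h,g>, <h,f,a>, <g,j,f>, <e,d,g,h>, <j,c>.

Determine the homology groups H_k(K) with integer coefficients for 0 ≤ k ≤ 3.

K has 10 vertices, 21 edges, 14 triangles, 3 3-simplices.
rank ∂_0 = 0, rank ∂_1 = 9 ⇒ b_0 = 10 − 0 − 9 = 1; all invariant factors of ∂_1 are 1 so no torsion. So H_0 = Z.
rank ∂_1 = 9, rank ∂_2 = 11 ⇒ b_1 = 21 − 9 − 11 = 1; all invariant factors of ∂_2 are 1 so no torsion. So H_1 = Z.
rank ∂_2 = 11, rank ∂_3 = 3 ⇒ b_2 = 14 − 11 − 3 = 0; all invariant factors of ∂_3 are 1 so no torsion. So H_2 = 0.
rank ∂_3 = 3, rank ∂_4 = 0 ⇒ b_3 = 3 − 3 − 0 = 0. So H_3 = 0.

H_0 = Z,  H_1 = Z,  H_2 = 0,  H_3 = 0.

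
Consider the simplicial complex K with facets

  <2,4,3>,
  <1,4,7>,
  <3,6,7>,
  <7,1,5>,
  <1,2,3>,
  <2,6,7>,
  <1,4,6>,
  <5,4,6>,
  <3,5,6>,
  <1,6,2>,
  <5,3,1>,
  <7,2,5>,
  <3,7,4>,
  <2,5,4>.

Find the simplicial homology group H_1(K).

We work with the vertex ordering 1 < 2 < 3 < 4 < 5 < 6 < 7. The simplices of K, each written with vertices in increasing order, are:

  0-simplices (7): [1], [2], [3], [4], [5], [6], [7]
  1-simplices (21): [1,2], [1,3], [1,4], [1,5], [1,6], [1,7], [2,3], [2,4], [2,5], [2,6], [2,7], [3,4], [3,5], [3,6], [3,7], [4,5], [4,6], [4,7], [5,6], [5,7], [6,7]
  2-simplices (14): [1,2,3], [1,2,6], [1,3,5], [1,4,6], [1,4,7], [1,5,7], [2,3,4], [2,4,5], [2,5,7], [2,6,7], [3,4,7], [3,5,6], [3,6,7], [4,5,6]

Hence C_0 ≅ Z^7, C_1 ≅ Z^21, C_2 ≅ Z^14.

∂_1: C_1 → C_0 maps an edge to its endpoints' difference, ∂[p,q] = q − p. For instance
  ∂[4,7] = [7] − [4].
This gives a 7×21 integer matrix of rank 6; reducing to Smith normal form yields diagonal entries (1,1,1,1,1,1).

The boundary map ∂_2: C_2 → C_1 acts by ∂[p,q,r] = [q,r] − [p,r] + [p,q]. For instance
  ∂[1,4,6] = [4,6] − [1,6] + [1,4],
  ∂[2,4,5] = [4,5] − [2,5] + [2,4].
The resulting 21×14 matrix has rank 13, and its Smith normal form has invariant factors (1,1,1,1,1,1,1,1,1,1,1,1,1).

From H_k ≅ ker(∂_k) / im(∂_{k+1}) we obtain:

  H_1: rank ker ∂_1 − rank ∂_2 = (21 − 6) − 13 = 2, and the invariant factors of ∂_2 are all 1, so H_1 = Z^2.

(K is a triangulation of the torus T^2.)

H_1 ≅ Z^2.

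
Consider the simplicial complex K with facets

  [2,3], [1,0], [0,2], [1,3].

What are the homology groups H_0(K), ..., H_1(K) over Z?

H_0 = Z,  H_1 = Z.

Fix the vertex order 0 < 1 < 2 < 3 and write every simplex with vertices in increasing order. Then dim K = 1 and the simplices of K are:

  0-simplices (4): [0], [1], [2], [3]
  1-simplices (4): [0,1], [0,2], [1,3], [2,3]

Hence C_0 ≅ Z^4, C_1 ≅ Z^4.

∂_1: C_1 → C_0 maps an edge to its endpoints' difference, ∂[p,q] = q − p.
The resulting 4×4 matrix has rank 3, and its Smith normal form has invariant factors (1,1,1).

Computing H_k = (kernel of ∂_k) / (image of ∂_{k+1}):

  H_0: rank C_0 − rank ∂_1 = 4 − 3 = 1, and the invariant factors of ∂_1 are all 1, so H_0 = Z.
  H_1: rank ker ∂_1 − rank ∂_2 = (4 − 3) − 0 = 1, and there is no ∂_2, so H_1 = Z.

(K is a triangulation of the circle S^1.)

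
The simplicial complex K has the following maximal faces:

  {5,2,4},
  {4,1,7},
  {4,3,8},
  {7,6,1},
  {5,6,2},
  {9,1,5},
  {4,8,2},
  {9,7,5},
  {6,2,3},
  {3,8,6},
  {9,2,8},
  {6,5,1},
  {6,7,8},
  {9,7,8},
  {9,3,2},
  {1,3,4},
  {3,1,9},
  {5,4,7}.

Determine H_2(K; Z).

Fix the vertex order 1 < 2 < 3 < 4 < 5 < 6 < 7 < 8 < 9 and write every simplex with vertices in increasing order. Then dim K = 2 and the simplices of K are:

  0-simplices (9): [1], [2], [3], [4], [5], [6], [7], [8], [9]
  1-simplices (27): (27 of them)
  2-simplices (18): [1,3,4], [1,3,9], [1,4,7], [1,5,6], [1,5,9], [1,6,7], [2,3,6], [2,3,9], [2,4,5], [2,4,8], [2,5,6], [2,8,9], [3,4,8], [3,6,8], [4,5,7], [5,7,9], [6,7,8], [7,8,9]

Hence C_0 ≅ Z^9, C_1 ≅ Z^27, C_2 ≅ Z^18.

Boundary ∂_1: C_1 → C_0 maps an edge to its endpoints' difference, ∂[p,q] = q − p.
The 9×27 boundary matrix has rank 8 and Smith normal form diag(1,1,1,1,1,1,1,1).

The boundary map ∂_2: C_2 → C_1 maps a triangle to the signed sum of its edges. For instance
  ∂[1,6,7] = [6,7] − [1,7] + [1,6],
  ∂[1,3,4] = [3,4] − [1,4] + [1,3].
The resulting 27×18 matrix has rank 18, and its Smith normal form has invariant factors (1,1,1,1,1,1,1,1,1,1,1,1,1,1,1,1,1,2).

From H_k ≅ ker(∂_k) / im(∂_{k+1}) we obtain:

  H_2: rank ker ∂_2 − rank ∂_3 = (18 − 18) − 0 = 0, and there is no ∂_3, so H_2 = 0.

H_2 = 0.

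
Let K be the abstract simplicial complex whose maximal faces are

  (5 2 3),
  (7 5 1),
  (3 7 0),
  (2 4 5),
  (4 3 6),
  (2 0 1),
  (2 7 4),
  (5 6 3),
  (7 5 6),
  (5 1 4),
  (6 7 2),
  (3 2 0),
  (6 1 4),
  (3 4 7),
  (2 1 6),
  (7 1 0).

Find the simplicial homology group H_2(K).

Take the total order 0 < 1 < 2 < 3 < 4 < 5 < 6 < 7 on the vertex set. Then K (dimension 2) consists of the simplices:

  0-simplices (8): [0], [1], [2], [3], [4], [5], [6], [7]
  1-simplices (24): (24 of them)
  2-simplices (16): [0,1,2], [0,1,7], [0,2,3], [0,3,7], [1,2,6], [1,4,5], [1,4,6], [1,5,7], [2,3,5], [2,4,5], [2,4,7], [2,6,7], [3,4,6], [3,4,7], [3,5,6], [5,6,7]

so the chain groups are C_0 ≅ Z^8, C_1 ≅ Z^24, C_2 ≅ Z^16.

Boundary ∂_1: C_1 → C_0 is given by ∂[p,q] = [q] − [p].
This gives a 8×24 integer matrix of rank 7; reducing to Smith normal form yields diagonal entries (1,1,1,1,1,1,1).

Boundary ∂_2: C_2 → C_1 acts by ∂[p,q,r] = [q,r] − [p,r] + [p,q]. For instance
  ∂[0,2,3] = [2,3] − [0,3] + [0,2],
  ∂[1,4,5] = [4,5] − [1,5] + [1,4].
The resulting 24×16 matrix has rank 15, and its Smith normal form has invariant factors (1,1,1,1,1,1,1,1,1,1,1,1,1,1,1).

Now H_k = ker ∂_k / im ∂_{k+1}, so:

  H_2: rank ker ∂_2 − rank ∂_3 = (16 − 15) − 0 = 1, and there is no ∂_3, so H_2 ≅ Z.

H_2 ≅ Z.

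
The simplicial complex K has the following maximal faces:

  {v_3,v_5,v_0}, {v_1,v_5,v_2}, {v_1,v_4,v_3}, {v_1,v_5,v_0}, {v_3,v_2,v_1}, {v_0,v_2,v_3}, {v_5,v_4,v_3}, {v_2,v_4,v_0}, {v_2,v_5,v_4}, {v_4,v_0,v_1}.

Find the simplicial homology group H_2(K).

H_2 ≅ 0.

Order the vertices as v_0 < v_1 < v_2 < v_3 < v_4 < v_5. Listing each simplex with vertices in this order, K has dimension 2 with simplices:

  0-simplices (6): [v_0], [v_1], [v_2], [v_3], [v_4], [v_5]
  1-simplices (15): (15 of them)
  2-simplices (10): [v_0,v_1,v_4], [v_0,v_1,v_5], [v_0,v_2,v_3], [v_0,v_2,v_4], [v_0,v_3,v_5], [v_1,v_2,v_3], [v_1,v_2,v_5], [v_1,v_3,v_4], [v_2,v_4,v_5], [v_3,v_4,v_5]

so the chain groups are C_0 ≅ Z^6, C_1 ≅ Z^15, C_2 ≅ Z^10.

∂_1: C_1 → C_0 sends each edge [p,q] (with p < q) to q − p.
The 6×15 boundary matrix has rank 5 and Smith normal form diag(1,1,1,1,1).

The boundary map ∂_2: C_2 → C_1 sends each 2-simplex [p,q,r] to [q,r] − [p,r] + [p,q]. For instance
  ∂[v_3,v_4,v_5] = [v_4,v_5] − [v_3,v_5] + [v_3,v_4],
  ∂[v_2,v_4,v_5] = [v_4,v_5] − [v_2,v_5] + [v_2,v_4].
This gives a 15×10 integer matrix of rank 10; reducing to Smith normal form yields diagonal entries (1,1,1,1,1,1,1,1,1,2).

Computing H_k = (kernel of ∂_k) / (image of ∂_{k+1}):

  H_2: rank ker ∂_2 − rank ∂_3 = (10 − 10) − 0 = 0, and there is no ∂_3, so H_2 = 0.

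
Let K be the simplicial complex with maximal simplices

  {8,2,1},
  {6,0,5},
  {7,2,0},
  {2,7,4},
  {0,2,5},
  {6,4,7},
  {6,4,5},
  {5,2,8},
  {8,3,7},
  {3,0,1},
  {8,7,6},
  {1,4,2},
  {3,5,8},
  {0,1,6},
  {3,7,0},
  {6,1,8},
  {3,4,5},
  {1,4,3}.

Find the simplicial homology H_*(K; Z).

H_0 ≅ Z,  H_1 ≅ Z^2,  H_2 ≅ Z.

We work with the vertex ordering 0 < 1 < 2 < 3 < 4 < 5 < 6 < 7 < 8. The simplices of K, each written with vertices in increasing order, are:

  0-simplices (9): [0], [1], [2], [3], [4], [5], [6], [7], [8]
  1-simplices (27): (27 of them)
  2-simplices (18): [0,1,3], [0,1,6], [0,2,5], [0,2,7], [0,3,7], [0,5,6], [1,2,4], [1,2,8], [1,3,4], [1,6,8], [2,4,7], [2,5,8], [3,4,5], [3,5,8], [3,7,8], [4,5,6], [4,6,7], [6,7,8]

giving chain groups C_0 ≅ Z^9, C_1 ≅ Z^27, C_2 ≅ Z^18.

Boundary ∂_1: C_1 → C_0 sends each edge [p,q] (with p < q) to q − p. For instance
  ∂[2,5] = [5] − [2].
This gives a 9×27 integer matrix of rank 8; reducing to Smith normal form yields diagonal entries (1,1,1,1,1,1,1,1).

Boundary ∂_2: C_2 → C_1 maps a triangle to the signed sum of its edges. For instance
  ∂[0,1,6] = [1,6] − [0,6] + [0,1],
  ∂[2,4,7] = [4,7] − [2,7] + [2,4].
This gives a 27×18 integer matrix of rank 17; reducing to Smith normal form yields diagonal entries (1,1,1,1,1,1,1,1,1,1,1,1,1,1,1,1,1).

Reading off H_k = ker ∂_k / im ∂_{k+1}:

  H_0: rank C_0 − rank ∂_1 = 9 − 8 = 1, and the invariant factors of ∂_1 are all 1, so H_0 ≅ Z.
  H_1: rank ker ∂_1 − rank ∂_2 = (27 − 8) − 17 = 2, and the invariant factors of ∂_2 are all 1, so H_1 ≅ Z^2.
  H_2: rank ker ∂_2 − rank ∂_3 = (18 − 17) − 0 = 1, and there is no ∂_3, so H_2 ≅ Z.

(K is a triangulation of the torus T^2.)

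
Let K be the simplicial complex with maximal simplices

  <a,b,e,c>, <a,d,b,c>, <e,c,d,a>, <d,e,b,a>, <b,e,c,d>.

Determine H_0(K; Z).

K has 5 vertices, 10 edges, 10 triangles, 5 3-simplices.
rank ∂_0 = 0, rank ∂_1 = 4 ⇒ b_0 = 5 − 0 − 4 = 1; all invariant factors of ∂_1 are 1 so no torsion. So H_0 = Z.

H_0 = Z.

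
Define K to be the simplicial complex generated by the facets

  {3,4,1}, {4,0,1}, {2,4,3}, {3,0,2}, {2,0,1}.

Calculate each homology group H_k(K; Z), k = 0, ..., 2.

We work with the vertex ordering 0 < 1 < 2 < 3 < 4. The simplices of K, each written with vertices in increasing order, are:

  0-simplices (5): [0], [1], [2], [3], [4]
  1-simplices (10): [0,1], [0,2], [0,3], [0,4], [1,2], [1,3], [1,4], [2,3], [2,4], [3,4]
  2-simplices (5): [0,1,2], [0,1,4], [0,2,3], [1,3,4], [2,3,4]

so the chain groups are C_0 ≅ Z^5, C_1 ≅ Z^10, C_2 ≅ Z^5.

The boundary map ∂_1: C_1 → C_0 sends each edge [p,q] (with p < q) to q − p. For instance
  ∂[2,4] = [4] − [2].
This gives a 5×10 integer matrix of rank 4; reducing to Smith normal form yields diagonal entries (1,1,1,1).

Boundary ∂_2: C_2 → C_1 acts by ∂[p,q,r] = [q,r] − [p,r] + [p,q]. For instance
  ∂[0,1,4] = [1,4] − [0,4] + [0,1],
  ∂[0,2,3] = [2,3] − [0,3] + [0,2].
The resulting 10×5 matrix has rank 5, and its Smith normal form has invariant factors (1,1,1,1,1).

From H_k ≅ ker(∂_k) / im(∂_{k+1}) we obtain:

  H_0: rank C_0 − rank ∂_1 = 5 − 4 = 1, and the invariant factors of ∂_1 are all 1, so H_0 = Z.
  H_1: rank ker ∂_1 − rank ∂_2 = (10 − 4) − 5 = 1, and the invariant factors of ∂_2 are all 1, so H_1 = Z.
  H_2: rank ker ∂_2 − rank ∂_3 = (5 − 5) − 0 = 0, and there is no ∂_3, so H_2 = 0.

As a check, the Euler characteristic is 5 − 10 + 5 = 0, which agrees with 1 − 1 + 0 = 0.

H_0 = Z,  H_1 = Z,  H_2 = 0.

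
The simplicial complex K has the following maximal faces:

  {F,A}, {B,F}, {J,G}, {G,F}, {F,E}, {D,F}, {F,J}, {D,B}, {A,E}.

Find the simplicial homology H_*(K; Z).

Take the total order A < B < D < E < F < G < J on the vertex set. Then K (dimension 1) consists of the simplices:

  0-simplices (7): A, B, D, E, F, G, J
  1-simplices (9): AE, AF, BD, BF, DF, EF, FG, FJ, GJ

so the chain groups are C_0 ≅ Z^7, C_1 ≅ Z^9.

The boundary map ∂_1: C_1 → C_0 is given by ∂[p,q] = [q] − [p]. For instance
  ∂DF = F − D.
As a 7×9 matrix over Z this has rank 6, with invariant factors (1,1,1,1,1,1).

Now H_k = ker ∂_k / im ∂_{k+1}, so:

  H_0: rank C_0 − rank ∂_1 = 7 − 6 = 1, and the invariant factors of ∂_1 are all 1, so H_0 ≅ Z.
  H_1: rank ker ∂_1 − rank ∂_2 = (9 − 6) − 0 = 3, and there is no ∂_2, so H_1 ≅ Z^3.

H_0 = Z,  H_1 = Z^3.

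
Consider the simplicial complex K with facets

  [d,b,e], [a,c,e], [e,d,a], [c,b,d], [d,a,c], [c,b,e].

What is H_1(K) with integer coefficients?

H_1 = 0.

Fix the vertex order a < b < c < d < e and write every simplex with vertices in increasing order. Then dim K = 2 and the simplices of K are:

  0-simplices (5): a, b, c, d, e
  1-simplices (9): ac, ad, ae, bc, bd, be, cd, ce, de
  2-simplices (6): acd, ace, ade, bcd, bce, bde

giving chain groups C_0 ≅ Z^5, C_1 ≅ Z^9, C_2 ≅ Z^6.

Boundary ∂_1: C_1 → C_0 is given by ∂[p,q] = [q] − [p].
The resulting 5×9 matrix has rank 4, and its Smith normal form has invariant factors (1,1,1,1).

∂_2: C_2 → C_1 maps a triangle to the signed sum of its edges. For instance
  ∂bce = ce − be + bc,
  ∂acd = cd − ad + ac.
This gives a 9×6 integer matrix of rank 5; reducing to Smith normal form yields diagonal entries (1,1,1,1,1).

Computing H_k = (kernel of ∂_k) / (image of ∂_{k+1}):

  H_1: rank ker ∂_1 − rank ∂_2 = (9 − 4) − 5 = 0, and the invariant factors of ∂_2 are all 1, so H_1 ≅ 0.

(K is a triangulation of the 2-sphere S^2.)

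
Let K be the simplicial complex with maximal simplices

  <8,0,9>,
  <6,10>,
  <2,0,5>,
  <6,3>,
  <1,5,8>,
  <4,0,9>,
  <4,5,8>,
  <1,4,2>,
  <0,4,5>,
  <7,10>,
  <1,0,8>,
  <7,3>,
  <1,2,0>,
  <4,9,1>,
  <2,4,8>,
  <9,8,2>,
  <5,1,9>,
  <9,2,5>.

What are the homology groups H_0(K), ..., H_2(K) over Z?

Order the vertices as 0 < 1 < 2 < 3 < 4 < 5 < 6 < 7 < 8 < 9 < 10. Listing each simplex with vertices in this order, K has dimension 2 with simplices:

  0-simplices (11): [0], [1], [2], [3], [4], [5], [6], [7], [8], [9], [10]
  1-simplices (25): (25 of them)
  2-simplices (14): [0,1,2], [0,1,8], [0,2,5], [0,4,5], [0,4,9], [0,8,9], [1,2,4], [1,4,9], [1,5,8], [1,5,9], [2,4,8], [2,5,9], [2,8,9], [4,5,8]

so the chain groups are C_0 ≅ Z^11, C_1 ≅ Z^25, C_2 ≅ Z^14.

∂_1: C_1 → C_0 is given by ∂[p,q] = [q] − [p]. For instance
  ∂[5,8] = [8] − [5].
As a 11×25 matrix over Z this has rank 9, with invariant factors (1,1,1,1,1,1,1,1,1).

∂_2: C_2 → C_1 sends each 2-simplex [p,q,r] to [q,r] − [p,r] + [p,q]. For instance
  ∂[0,4,9] = [4,9] − [0,9] + [0,4],
  ∂[1,2,4] = [2,4] − [1,4] + [1,2].
This gives a 25×14 integer matrix of rank 13; reducing to Smith normal form yields diagonal entries (1,1,1,1,1,1,1,1,1,1,1,1,1).

Now H_k = ker ∂_k / im ∂_{k+1}, so:

  H_0: rank C_0 − rank ∂_1 = 11 − 9 = 2, and the invariant factors of ∂_1 are all 1, so H_0 = Z^2.
  H_1: rank ker ∂_1 − rank ∂_2 = (25 − 9) − 13 = 3, and the invariant factors of ∂_2 are all 1, so H_1 = Z^3.
  H_2: rank ker ∂_2 − rank ∂_3 = (14 − 13) − 0 = 1, and there is no ∂_3, so H_2 = Z.

(K is a triangulation of the disjoint union of the circle S^1 and the torus T^2.)

H_0 ≅ Z^2,  H_1 ≅ Z^3,  H_2 ≅ Z.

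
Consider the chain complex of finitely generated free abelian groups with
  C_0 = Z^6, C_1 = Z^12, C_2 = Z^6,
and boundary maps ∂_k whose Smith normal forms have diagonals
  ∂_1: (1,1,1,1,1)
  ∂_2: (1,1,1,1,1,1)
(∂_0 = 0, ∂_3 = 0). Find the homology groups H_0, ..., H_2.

H_0: b_0 = 6 − 0 − 5 = 1; torsion from ∂_1 factors > 1: none. So H_0 ≅ Z.
H_1: b_1 = 12 − 5 − 6 = 1; torsion from ∂_2 factors > 1: none. So H_1 ≅ Z.
H_2: b_2 = 6 − 6 − 0 = 0; torsion from ∂_3 factors > 1: none. So H_2 ≅ 0.

H_0 ≅ Z,  H_1 ≅ Z,  H_2 = 0.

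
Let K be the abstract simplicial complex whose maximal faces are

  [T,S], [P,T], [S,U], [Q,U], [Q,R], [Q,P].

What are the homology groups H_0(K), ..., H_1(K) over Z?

Order the vertices as P < Q < R < S < T < U. Listing each simplex with vertices in this order, K has dimension 1 with simplices:

  0-simplices (6): P, Q, R, S, T, U
  1-simplices (6): PQ, PT, QR, QU, ST, SU

so the chain groups are C_0 ≅ Z^6, C_1 ≅ Z^6.

∂_1: C_1 → C_0 maps an edge to its endpoints' difference, ∂[p,q] = q − p.
This gives a 6×6 integer matrix of rank 5; reducing to Smith normal form yields diagonal entries (1,1,1,1,1).

From H_k ≅ ker(∂_k) / im(∂_{k+1}) we obtain:

  H_0: rank C_0 − rank ∂_1 = 6 − 5 = 1, and the invariant factors of ∂_1 are all 1, so H_0 ≅ Z.
  H_1: rank ker ∂_1 − rank ∂_2 = (6 − 5) − 0 = 1, and there is no ∂_2, so H_1 ≅ Z.

As a check, the Euler characteristic is 6 − 6 = 0, which agrees with 1 − 1 = 0.

H_0 = Z,  H_1 = Z.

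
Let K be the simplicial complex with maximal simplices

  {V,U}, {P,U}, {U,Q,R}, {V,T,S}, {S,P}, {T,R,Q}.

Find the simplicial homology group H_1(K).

H_1 ≅ Z^2.

Take the total order P < Q < R < S < T < U < V on the vertex set. Then K (dimension 2) consists of the simplices:

  0-simplices (7): P, Q, R, S, T, U, V
  1-simplices (11): PS, PU, QR, QT, QU, RT, RU, ST, SV, TV, UV
  2-simplices (3): QRT, QRU, STV

so the chain groups are C_0 ≅ Z^7, C_1 ≅ Z^11, C_2 ≅ Z^3.

Boundary ∂_1: C_1 → C_0 maps an edge to its endpoints' difference, ∂[p,q] = q − p.
The 7×11 boundary matrix has rank 6 and Smith normal form diag(1,1,1,1,1,1).

The boundary map ∂_2: C_2 → C_1 acts by ∂[p,q,r] = [q,r] − [p,r] + [p,q]. For instance
  ∂STV = TV − SV + ST,
  ∂QRU = RU − QU + QR.
The resulting 11×3 matrix has rank 3, and its Smith normal form has invariant factors (1,1,1).

Computing H_k = (kernel of ∂_k) / (image of ∂_{k+1}):

  H_1: rank ker ∂_1 − rank ∂_2 = (11 − 6) − 3 = 2, and the invariant factors of ∂_2 are all 1, so H_1 = Z^2.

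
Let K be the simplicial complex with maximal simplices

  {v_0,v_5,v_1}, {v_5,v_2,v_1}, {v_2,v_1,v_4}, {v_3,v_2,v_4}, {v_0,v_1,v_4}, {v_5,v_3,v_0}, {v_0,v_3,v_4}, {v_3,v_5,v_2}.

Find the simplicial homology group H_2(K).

H_2 = Z.

We work with the vertex ordering v_0 < v_1 < v_2 < v_3 < v_4 < v_5. The simplices of K, each written with vertices in increasing order, are:

  0-simplices (6): [v_0], [v_1], [v_2], [v_3], [v_4], [v_5]
  1-simplices (12): [v_0,v_1], [v_0,v_3], [v_0,v_4], [v_0,v_5], [v_1,v_2], [v_1,v_4], [v_1,v_5], [v_2,v_3], [v_2,v_4], [v_2,v_5], [v_3,v_4], [v_3,v_5]
  2-simplices (8): [v_0,v_1,v_4], [v_0,v_1,v_5], [v_0,v_3,v_4], [v_0,v_3,v_5], [v_1,v_2,v_4], [v_1,v_2,v_5], [v_2,v_3,v_4], [v_2,v_3,v_5]

giving chain groups C_0 ≅ Z^6, C_1 ≅ Z^12, C_2 ≅ Z^8.

∂_1: C_1 → C_0 sends each edge [p,q] (with p < q) to q − p. For instance
  ∂[v_0,v_5] = [v_5] − [v_0].
The 6×12 boundary matrix has rank 5 and Smith normal form diag(1,1,1,1,1).

Boundary ∂_2: C_2 → C_1 maps a triangle to the signed sum of its edges. For instance
  ∂[v_0,v_3,v_4] = [v_3,v_4] − [v_0,v_4] + [v_0,v_3],
  ∂[v_2,v_3,v_5] = [v_3,v_5] − [v_2,v_5] + [v_2,v_3].
As a 12×8 matrix over Z this has rank 7, with invariant factors (1,1,1,1,1,1,1).

Computing H_k = (kernel of ∂_k) / (image of ∂_{k+1}):

  H_2: rank ker ∂_2 − rank ∂_3 = (8 − 7) − 0 = 1, and there is no ∂_3, so H_2 ≅ Z.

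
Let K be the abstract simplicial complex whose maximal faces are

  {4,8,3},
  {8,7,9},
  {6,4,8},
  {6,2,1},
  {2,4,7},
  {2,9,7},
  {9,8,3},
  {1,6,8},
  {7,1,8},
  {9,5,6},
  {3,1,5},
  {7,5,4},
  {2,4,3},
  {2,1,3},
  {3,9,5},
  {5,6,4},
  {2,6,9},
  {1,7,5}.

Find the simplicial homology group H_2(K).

H_2 ≅ Z.

Fix the vertex order 1 < 2 < 3 < 4 < 5 < 6 < 7 < 8 < 9 and write every simplex with vertices in increasing order. Then dim K = 2 and the simplices of K are:

  0-simplices (9): [1], [2], [3], [4], [5], [6], [7], [8], [9]
  1-simplices (27): (27 of them)
  2-simplices (18): [1,2,3], [1,2,6], [1,3,5], [1,5,7], [1,6,8], [1,7,8], [2,3,4], [2,4,7], [2,6,9], [2,7,9], [3,4,8], [3,5,9], [3,8,9], [4,5,6], [4,5,7], [4,6,8], [5,6,9], [7,8,9]

so the chain groups are C_0 ≅ Z^9, C_1 ≅ Z^27, C_2 ≅ Z^18.

Boundary ∂_1: C_1 → C_0 is given by ∂[p,q] = [q] − [p].
The 9×27 boundary matrix has rank 8 and Smith normal form diag(1,1,1,1,1,1,1,1).

∂_2: C_2 → C_1 sends each 2-simplex [p,q,r] to [q,r] − [p,r] + [p,q]. For instance
  ∂[1,2,6] = [2,6] − [1,6] + [1,2],
  ∂[3,8,9] = [8,9] − [3,9] + [3,8].
As a 27×18 matrix over Z this has rank 17, with invariant factors (1,1,1,1,1,1,1,1,1,1,1,1,1,1,1,1,1).

Now H_k = ker ∂_k / im ∂_{k+1}, so:

  H_2: rank ker ∂_2 − rank ∂_3 = (18 − 17) − 0 = 1, and there is no ∂_3, so H_2 = Z.

(K is a triangulation of the torus T^2.)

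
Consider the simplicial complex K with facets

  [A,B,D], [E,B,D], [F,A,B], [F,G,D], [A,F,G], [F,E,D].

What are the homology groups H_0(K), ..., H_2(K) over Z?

Order the vertices as A < B < D < E < F < G. Listing each simplex with vertices in this order, K has dimension 2 with simplices:

  0-simplices (6): A, B, D, E, F, G
  1-simplices (12): AB, AD, AF, AG, BD, BE, BF, DE, DF, DG, EF, FG
  2-simplices (6): ABD, ABF, AFG, BDE, DEF, DFG

so the chain groups are C_0 ≅ Z^6, C_1 ≅ Z^12, C_2 ≅ Z^6.

The boundary map ∂_1: C_1 → C_0 is given by ∂[p,q] = [q] − [p]. For instance
  ∂AG = G − A.
The 6×12 boundary matrix has rank 5 and Smith normal form diag(1,1,1,1,1).

∂_2: C_2 → C_1 maps a triangle to the signed sum of its edges. For instance
  ∂AFG = FG − AG + AF,
  ∂BDE = DE − BE + BD.
This gives a 12×6 integer matrix of rank 6; reducing to Smith normal form yields diagonal entries (1,1,1,1,1,1).

Computing H_k = (kernel of ∂_k) / (image of ∂_{k+1}):

  H_0: rank C_0 − rank ∂_1 = 6 − 5 = 1, and the invariant factors of ∂_1 are all 1, so H_0 ≅ Z.
  H_1: rank ker ∂_1 − rank ∂_2 = (12 − 5) − 6 = 1, and the invariant factors of ∂_2 are all 1, so H_1 ≅ Z.
  H_2: rank ker ∂_2 − rank ∂_3 = (6 − 6) − 0 = 0, and there is no ∂_3, so H_2 ≅ 0.

As a check, the Euler characteristic is 6 − 12 + 6 = 0, which agrees with 1 − 1 + 0 = 0.

H_0 ≅ Z,  H_1 ≅ Z,  H_2 = 0.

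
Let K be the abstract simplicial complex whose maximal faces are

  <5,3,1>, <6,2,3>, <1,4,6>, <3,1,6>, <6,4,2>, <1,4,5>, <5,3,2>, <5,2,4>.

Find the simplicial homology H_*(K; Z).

H_0 = Z,  H_1 = 0,  H_2 = Z.

K has 6 vertices, 12 edges, 8 triangles.
rank ∂_0 = 0, rank ∂_1 = 5 ⇒ b_0 = 6 − 0 − 5 = 1; all invariant factors of ∂_1 are 1 so no torsion. So H_0 ≅ Z.
rank ∂_1 = 5, rank ∂_2 = 7 ⇒ b_1 = 12 − 5 − 7 = 0; all invariant factors of ∂_2 are 1 so no torsion. So H_1 ≅ 0.
rank ∂_2 = 7, rank ∂_3 = 0 ⇒ b_2 = 8 − 7 − 0 = 1. So H_2 ≅ Z.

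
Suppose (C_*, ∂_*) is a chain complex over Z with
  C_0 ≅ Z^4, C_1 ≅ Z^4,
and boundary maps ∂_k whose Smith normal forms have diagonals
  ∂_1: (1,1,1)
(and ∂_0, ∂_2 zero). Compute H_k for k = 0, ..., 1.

H_0: b_0 = 4 − 0 − 3 = 1; torsion from ∂_1 factors > 1: none. So H_0 = Z.
H_1: b_1 = 4 − 3 − 0 = 1; torsion from ∂_2 factors > 1: none. So H_1 = Z.

H_0 = Z,  H_1 = Z.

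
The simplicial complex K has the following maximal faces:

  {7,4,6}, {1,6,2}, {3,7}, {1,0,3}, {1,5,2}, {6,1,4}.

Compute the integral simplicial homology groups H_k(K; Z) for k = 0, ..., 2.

H_0 ≅ Z,  H_1 ≅ Z,  H_2 = 0.

Take the total order 0 < 1 < 2 < 3 < 4 < 5 < 6 < 7 on the vertex set. Then K (dimension 2) consists of the simplices:

  0-simplices (8): [0], [1], [2], [3], [4], [5], [6], [7]
  1-simplices (13): [0,1], [0,3], [1,2], [1,3], [1,4], [1,5], [1,6], [2,5], [2,6], [3,7], [4,6], [4,7], [6,7]
  2-simplices (5): [0,1,3], [1,2,5], [1,2,6], [1,4,6], [4,6,7]

Hence C_0 ≅ Z^8, C_1 ≅ Z^13, C_2 ≅ Z^5.

Boundary ∂_1: C_1 → C_0 sends each edge [p,q] (with p < q) to q − p.
This gives a 8×13 integer matrix of rank 7; reducing to Smith normal form yields diagonal entries (1,1,1,1,1,1,1).

The boundary map ∂_2: C_2 → C_1 sends each 2-simplex [p,q,r] to [q,r] − [p,r] + [p,q]. For instance
  ∂[1,2,6] = [2,6] − [1,6] + [1,2],
  ∂[1,4,6] = [4,6] − [1,6] + [1,4].
As a 13×5 matrix over Z this has rank 5, with invariant factors (1,1,1,1,1).

Computing H_k = (kernel of ∂_k) / (image of ∂_{k+1}):

  H_0: rank C_0 − rank ∂_1 = 8 − 7 = 1, and the invariant factors of ∂_1 are all 1, so H_0 = Z.
  H_1: rank ker ∂_1 − rank ∂_2 = (13 − 7) − 5 = 1, and the invariant factors of ∂_2 are all 1, so H_1 = Z.
  H_2: rank ker ∂_2 − rank ∂_3 = (5 − 5) − 0 = 0, and there is no ∂_3, so H_2 = 0.

As a check, the Euler characteristic is 8 − 13 + 5 = 0, which agrees with 1 − 1 + 0 = 0.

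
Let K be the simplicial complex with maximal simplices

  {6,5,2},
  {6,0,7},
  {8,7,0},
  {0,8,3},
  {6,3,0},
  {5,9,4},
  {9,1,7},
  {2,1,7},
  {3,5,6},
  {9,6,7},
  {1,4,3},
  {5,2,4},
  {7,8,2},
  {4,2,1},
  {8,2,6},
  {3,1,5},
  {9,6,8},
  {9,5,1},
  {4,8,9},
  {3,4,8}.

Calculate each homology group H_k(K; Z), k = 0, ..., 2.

Fix the vertex order 0 < 1 < 2 < 3 < 4 < 5 < 6 < 7 < 8 < 9 and write every simplex with vertices in increasing order. Then dim K = 2 and the simplices of K are:

  0-simplices (10): [0], [1], [2], [3], [4], [5], [6], [7], [8], [9]
  1-simplices (30): (30 of them)
  2-simplices (20): (20 of them)

Hence C_0 ≅ Z^10, C_1 ≅ Z^30, C_2 ≅ Z^20.

The boundary map ∂_1: C_1 → C_0 sends each edge [p,q] (with p < q) to q − p. For instance
  ∂[6,9] = [9] − [6].
This gives a 10×30 integer matrix of rank 9; reducing to Smith normal form yields diagonal entries (1,1,1,1,1,1,1,1,1).

Boundary ∂_2: C_2 → C_1 sends each 2-simplex [p,q,r] to [q,r] − [p,r] + [p,q]. For instance
  ∂[6,8,9] = [8,9] − [6,9] + [6,8],
  ∂[2,6,8] = [6,8] − [2,8] + [2,6].
This gives a 30×20 integer matrix of rank 20; reducing to Smith normal form yields diagonal entries (1,1,1,1,1,1,1,1,1,1,1,1,1,1,1,1,1,1,1,2).

Reading off H_k = ker ∂_k / im ∂_{k+1}:

  H_0: rank C_0 − rank ∂_1 = 10 − 9 = 1, and the invariant factors of ∂_1 are all 1, so H_0 ≅ Z.
  H_1: rank ker ∂_1 − rank ∂_2 = (30 − 9) − 20 = 1, and ∂_2 has invariant factor 2 > 1, so H_1 ≅ Z ⊕ Z_2.
  H_2: rank ker ∂_2 − rank ∂_3 = (20 − 20) − 0 = 0, and there is no ∂_3, so H_2 ≅ 0.

As a check, the Euler characteristic is 10 − 30 + 20 = 0, which agrees with 1 − 1 + 0 = 0.

H_0 = Z,  H_1 = Z ⊕ Z_2,  H_2 = 0.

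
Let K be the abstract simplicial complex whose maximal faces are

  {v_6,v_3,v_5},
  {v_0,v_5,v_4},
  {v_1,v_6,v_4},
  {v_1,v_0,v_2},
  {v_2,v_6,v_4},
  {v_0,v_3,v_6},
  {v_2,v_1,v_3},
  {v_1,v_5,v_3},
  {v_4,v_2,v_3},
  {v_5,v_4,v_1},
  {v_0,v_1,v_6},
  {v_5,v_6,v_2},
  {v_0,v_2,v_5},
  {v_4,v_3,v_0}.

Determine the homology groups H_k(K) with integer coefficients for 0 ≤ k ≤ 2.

We work with the vertex ordering v_0 < v_1 < v_2 < v_3 < v_4 < v_5 < v_6. The simplices of K, each written with vertices in increasing order, are:

  0-simplices (7): [v_0], [v_1], [v_2], [v_3], [v_4], [v_5], [v_6]
  1-simplices (21): (21 of them)
  2-simplices (14): (14 of them)

Hence C_0 ≅ Z^7, C_1 ≅ Z^21, C_2 ≅ Z^14.

The boundary map ∂_1: C_1 → C_0 maps an edge to its endpoints' difference, ∂[p,q] = q − p.
The 7×21 boundary matrix has rank 6 and Smith normal form diag(1,1,1,1,1,1).

The boundary map ∂_2: C_2 → C_1 sends each 2-simplex [p,q,r] to [q,r] − [p,r] + [p,q]. For instance
  ∂[v_2,v_5,v_6] = [v_5,v_6] − [v_2,v_6] + [v_2,v_5],
  ∂[v_0,v_2,v_5] = [v_2,v_5] − [v_0,v_5] + [v_0,v_2].
As a 21×14 matrix over Z this has rank 13, with invariant factors (1,1,1,1,1,1,1,1,1,1,1,1,1).

From H_k ≅ ker(∂_k) / im(∂_{k+1}) we obtain:

  H_0: rank C_0 − rank ∂_1 = 7 − 6 = 1, and the invariant factors of ∂_1 are all 1, so H_0 ≅ Z.
  H_1: rank ker ∂_1 − rank ∂_2 = (21 − 6) − 13 = 2, and the invariant factors of ∂_2 are all 1, so H_1 ≅ Z^2.
  H_2: rank ker ∂_2 − rank ∂_3 = (14 − 13) − 0 = 1, and there is no ∂_3, so H_2 ≅ Z.

H_0 ≅ Z,  H_1 ≅ Z^2,  H_2 ≅ Z.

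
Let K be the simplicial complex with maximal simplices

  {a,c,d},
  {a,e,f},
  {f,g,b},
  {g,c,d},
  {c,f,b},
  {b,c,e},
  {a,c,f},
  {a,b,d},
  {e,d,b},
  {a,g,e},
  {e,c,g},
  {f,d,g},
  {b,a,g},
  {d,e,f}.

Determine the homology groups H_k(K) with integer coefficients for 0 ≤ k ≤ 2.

H_0 = Z,  H_1 = Z^2,  H_2 = Z.

Order the vertices as a < b < c < d < e < f < g. Listing each simplex with vertices in this order, K has dimension 2 with simplices:

  0-simplices (7): a, b, c, d, e, f, g
  1-simplices (21): ab, ac, ad, ae, af, ag, bc, bd, be, bf, bg, cd, ce, cf, cg, de, df, dg, ef, eg, fg
  2-simplices (14): abd, abg, acd, acf, aef, aeg, bce, bcf, bde, bfg, cdg, ceg, def, dfg

so the chain groups are C_0 ≅ Z^7, C_1 ≅ Z^21, C_2 ≅ Z^14.

The boundary map ∂_1: C_1 → C_0 is given by ∂[p,q] = [q] − [p].
As a 7×21 matrix over Z this has rank 6, with invariant factors (1,1,1,1,1,1).

∂_2: C_2 → C_1 sends each 2-simplex [p,q,r] to [q,r] − [p,r] + [p,q]. For instance
  ∂def = ef − df + de,
  ∂bce = ce − be + bc.
The resulting 21×14 matrix has rank 13, and its Smith normal form has invariant factors (1,1,1,1,1,1,1,1,1,1,1,1,1).

Reading off H_k = ker ∂_k / im ∂_{k+1}:

  H_0: rank C_0 − rank ∂_1 = 7 − 6 = 1, and the invariant factors of ∂_1 are all 1, so H_0 ≅ Z.
  H_1: rank ker ∂_1 − rank ∂_2 = (21 − 6) − 13 = 2, and the invariant factors of ∂_2 are all 1, so H_1 ≅ Z^2.
  H_2: rank ker ∂_2 − rank ∂_3 = (14 − 13) − 0 = 1, and there is no ∂_3, so H_2 ≅ Z.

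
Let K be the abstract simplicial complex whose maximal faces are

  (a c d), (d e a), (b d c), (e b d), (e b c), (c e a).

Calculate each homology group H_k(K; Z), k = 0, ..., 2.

Take the total order a < b < c < d < e on the vertex set. Then K (dimension 2) consists of the simplices:

  0-simplices (5): a, b, c, d, e
  1-simplices (9): ac, ad, ae, bc, bd, be, cd, ce, de
  2-simplices (6): acd, ace, ade, bcd, bce, bde

so the chain groups are C_0 ≅ Z^5, C_1 ≅ Z^9, C_2 ≅ Z^6.

Boundary ∂_1: C_1 → C_0 is given by ∂[p,q] = [q] − [p].
As a 5×9 matrix over Z this has rank 4, with invariant factors (1,1,1,1).

∂_2: C_2 → C_1 sends each 2-simplex [p,q,r] to [q,r] − [p,r] + [p,q]. For instance
  ∂bcd = cd − bd + bc,
  ∂acd = cd − ad + ac.
This gives a 9×6 integer matrix of rank 5; reducing to Smith normal form yields diagonal entries (1,1,1,1,1).

Reading off H_k = ker ∂_k / im ∂_{k+1}:

  H_0: rank C_0 − rank ∂_1 = 5 − 4 = 1, and the invariant factors of ∂_1 are all 1, so H_0 ≅ Z.
  H_1: rank ker ∂_1 − rank ∂_2 = (9 − 4) − 5 = 0, and the invariant factors of ∂_2 are all 1, so H_1 ≅ 0.
  H_2: rank ker ∂_2 − rank ∂_3 = (6 − 5) − 0 = 1, and there is no ∂_3, so H_2 ≅ Z.

As a check, the Euler characteristic is 5 − 9 + 6 = 2, which agrees with 1 − 0 + 1 = 2.

H_0 ≅ Z,  H_1 = 0,  H_2 ≅ Z.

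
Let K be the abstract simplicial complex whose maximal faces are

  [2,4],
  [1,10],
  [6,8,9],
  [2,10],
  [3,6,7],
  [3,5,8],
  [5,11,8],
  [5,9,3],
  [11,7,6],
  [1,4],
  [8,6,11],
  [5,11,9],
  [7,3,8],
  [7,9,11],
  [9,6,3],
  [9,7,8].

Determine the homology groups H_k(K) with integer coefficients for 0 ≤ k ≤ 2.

H_0 = Z^2,  H_1 = Z ⊕ Z/2,  H_2 = 0.

Fix the vertex order 1 < 2 < 3 < 4 < 5 < 6 < 7 < 8 < 9 < 10 < 11 and write every simplex with vertices in increasing order. Then dim K = 2 and the simplices of K are:

  0-simplices (11): [1], [2], [3], [4], [5], [6], [7], [8], [9], [10], [11]
  1-simplices (22): [1,4], [1,10], [2,4], [2,10], [3,5], [3,6], [3,7], [3,8], [3,9], [5,8], [5,9], [5,11], [6,7], [6,8], [6,9], [6,11], [7,8], [7,9], [7,11], [8,9], [8,11], [9,11]
  2-simplices (12): [3,5,8], [3,5,9], [3,6,7], [3,6,9], [3,7,8], [5,8,11], [5,9,11], [6,7,11], [6,8,9], [6,8,11], [7,8,9], [7,9,11]

giving chain groups C_0 ≅ Z^11, C_1 ≅ Z^22, C_2 ≅ Z^12.

∂_1: C_1 → C_0 maps an edge to its endpoints' difference, ∂[p,q] = q − p.
The resulting 11×22 matrix has rank 9, and its Smith normal form has invariant factors (1,1,1,1,1,1,1,1,1).

∂_2: C_2 → C_1 sends each 2-simplex [p,q,r] to [q,r] − [p,r] + [p,q]. For instance
  ∂[6,8,9] = [8,9] − [6,9] + [6,8],
  ∂[3,5,9] = [5,9] − [3,9] + [3,5].
The resulting 22×12 matrix has rank 12, and its Smith normal form has invariant factors (1,1,1,1,1,1,1,1,1,1,1,2).

Now H_k = ker ∂_k / im ∂_{k+1}, so:

  H_0: rank C_0 − rank ∂_1 = 11 − 9 = 2, and the invariant factors of ∂_1 are all 1, so H_0 ≅ Z^2.
  H_1: rank ker ∂_1 − rank ∂_2 = (22 − 9) − 12 = 1, and ∂_2 has invariant factor 2 > 1, so H_1 ≅ Z ⊕ Z/2.
  H_2: rank ker ∂_2 − rank ∂_3 = (12 − 12) − 0 = 0, and there is no ∂_3, so H_2 ≅ 0.

As a check, the Euler characteristic is 11 − 22 + 12 = 1, which agrees with 2 − 1 + 0 = 1.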